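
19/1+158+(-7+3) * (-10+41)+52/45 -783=-32798/45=-728.84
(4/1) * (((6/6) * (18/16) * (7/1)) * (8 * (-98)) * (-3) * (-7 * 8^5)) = -16994009088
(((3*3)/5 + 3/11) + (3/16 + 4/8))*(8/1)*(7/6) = 17003/660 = 25.76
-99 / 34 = -2.91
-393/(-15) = 131/5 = 26.20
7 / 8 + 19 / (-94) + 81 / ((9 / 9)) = 30709 / 376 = 81.67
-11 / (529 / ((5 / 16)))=-55 / 8464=-0.01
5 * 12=60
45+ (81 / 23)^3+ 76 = 2003648 / 12167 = 164.68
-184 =-184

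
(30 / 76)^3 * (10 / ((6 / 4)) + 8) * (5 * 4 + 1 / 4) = 1002375 / 54872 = 18.27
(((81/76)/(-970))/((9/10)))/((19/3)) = -27/140068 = -0.00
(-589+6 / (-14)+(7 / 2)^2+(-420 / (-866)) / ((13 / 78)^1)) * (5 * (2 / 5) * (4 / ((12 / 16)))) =-18566488 / 3031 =-6125.53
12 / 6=2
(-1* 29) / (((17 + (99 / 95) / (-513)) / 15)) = -2355525 / 92044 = -25.59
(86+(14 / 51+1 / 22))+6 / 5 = 490987 / 5610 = 87.52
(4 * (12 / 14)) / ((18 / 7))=4 / 3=1.33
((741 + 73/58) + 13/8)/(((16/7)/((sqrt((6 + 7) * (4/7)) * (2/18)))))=57527 * sqrt(91)/5568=98.56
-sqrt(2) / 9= -0.16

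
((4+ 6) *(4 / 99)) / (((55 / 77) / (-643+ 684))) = 2296 / 99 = 23.19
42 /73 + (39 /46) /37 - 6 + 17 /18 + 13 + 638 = 361486550 /559107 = 646.54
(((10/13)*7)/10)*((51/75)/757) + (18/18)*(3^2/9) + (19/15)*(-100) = -92751068/738075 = -125.67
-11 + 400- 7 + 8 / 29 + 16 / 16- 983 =-17392 / 29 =-599.72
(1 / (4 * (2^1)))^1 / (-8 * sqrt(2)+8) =-sqrt(2) / 64 -1 / 64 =-0.04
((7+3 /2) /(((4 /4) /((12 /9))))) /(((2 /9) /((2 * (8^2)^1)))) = 6528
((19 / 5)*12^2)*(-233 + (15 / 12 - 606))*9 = -20628756 / 5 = -4125751.20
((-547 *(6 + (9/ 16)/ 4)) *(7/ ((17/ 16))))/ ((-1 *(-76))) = -1504797/ 5168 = -291.18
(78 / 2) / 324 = 13 / 108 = 0.12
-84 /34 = -42 /17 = -2.47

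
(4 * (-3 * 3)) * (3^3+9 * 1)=-1296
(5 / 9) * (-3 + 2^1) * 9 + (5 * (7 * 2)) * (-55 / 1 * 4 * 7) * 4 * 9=-3880805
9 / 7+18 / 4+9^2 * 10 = 11421 / 14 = 815.79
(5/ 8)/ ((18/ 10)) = 25/ 72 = 0.35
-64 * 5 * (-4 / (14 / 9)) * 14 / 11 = 11520 / 11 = 1047.27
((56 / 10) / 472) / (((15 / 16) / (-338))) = -18928 / 4425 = -4.28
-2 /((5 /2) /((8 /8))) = -4 /5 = -0.80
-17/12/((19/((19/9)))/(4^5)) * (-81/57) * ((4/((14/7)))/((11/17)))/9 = 147968/1881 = 78.66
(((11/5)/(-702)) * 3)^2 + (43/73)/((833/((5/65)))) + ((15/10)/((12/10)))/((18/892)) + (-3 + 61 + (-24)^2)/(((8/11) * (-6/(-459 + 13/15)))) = 5545952634404279/83241440100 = 66624.90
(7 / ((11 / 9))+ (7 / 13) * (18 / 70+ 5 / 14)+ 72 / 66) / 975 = 10223 / 1394250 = 0.01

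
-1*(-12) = 12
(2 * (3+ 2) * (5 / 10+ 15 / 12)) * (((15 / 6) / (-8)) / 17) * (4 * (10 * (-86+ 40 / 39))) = 1449875 / 1326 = 1093.42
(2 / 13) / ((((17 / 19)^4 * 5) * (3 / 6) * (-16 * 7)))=-130321 / 152008220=-0.00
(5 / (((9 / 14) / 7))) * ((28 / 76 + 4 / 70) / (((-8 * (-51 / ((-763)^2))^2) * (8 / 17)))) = -671401994975341 / 837216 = -801945967.32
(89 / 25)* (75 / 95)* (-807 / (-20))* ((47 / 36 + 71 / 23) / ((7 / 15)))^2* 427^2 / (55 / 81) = 95449482399398229 / 35379520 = 2697873865.99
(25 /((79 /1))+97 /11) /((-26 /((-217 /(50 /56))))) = 24115644 /282425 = 85.39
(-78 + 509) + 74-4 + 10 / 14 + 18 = 3638 / 7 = 519.71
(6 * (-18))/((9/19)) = -228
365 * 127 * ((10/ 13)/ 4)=231775/ 26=8914.42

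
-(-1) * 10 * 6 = 60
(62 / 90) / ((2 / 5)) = 31 / 18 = 1.72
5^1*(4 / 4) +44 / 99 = 49 / 9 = 5.44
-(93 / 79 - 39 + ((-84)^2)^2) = -3933180756 / 79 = -49787098.18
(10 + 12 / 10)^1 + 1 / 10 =113 / 10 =11.30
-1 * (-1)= 1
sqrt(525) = 5 * sqrt(21) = 22.91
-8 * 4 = -32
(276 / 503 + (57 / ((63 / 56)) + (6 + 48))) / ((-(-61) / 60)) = 3175400 / 30683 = 103.49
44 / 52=11 / 13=0.85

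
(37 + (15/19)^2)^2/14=92235362/912247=101.11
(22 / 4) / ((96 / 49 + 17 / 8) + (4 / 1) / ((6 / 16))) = 588 / 1577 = 0.37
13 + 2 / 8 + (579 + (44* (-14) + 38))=57 / 4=14.25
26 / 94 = 13 / 47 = 0.28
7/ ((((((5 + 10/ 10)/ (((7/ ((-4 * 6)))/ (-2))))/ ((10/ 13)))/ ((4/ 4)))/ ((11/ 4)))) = 2695/ 7488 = 0.36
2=2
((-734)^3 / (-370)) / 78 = 98861726 / 7215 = 13702.25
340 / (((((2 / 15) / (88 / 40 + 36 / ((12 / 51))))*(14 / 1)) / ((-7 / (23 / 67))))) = -13257960 / 23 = -576433.04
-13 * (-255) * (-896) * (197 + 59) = -760381440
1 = 1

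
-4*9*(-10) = 360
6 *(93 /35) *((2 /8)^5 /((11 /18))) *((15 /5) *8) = 7533 /12320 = 0.61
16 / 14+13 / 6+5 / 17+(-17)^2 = 208919 / 714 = 292.60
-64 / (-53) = 64 / 53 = 1.21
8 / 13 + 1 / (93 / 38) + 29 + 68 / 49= 1860863 / 59241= 31.41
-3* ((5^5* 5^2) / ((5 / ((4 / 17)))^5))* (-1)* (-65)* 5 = -24960000 / 1419857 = -17.58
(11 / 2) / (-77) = -1 / 14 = -0.07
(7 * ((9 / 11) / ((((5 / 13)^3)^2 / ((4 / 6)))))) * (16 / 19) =3243615648 / 3265625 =993.26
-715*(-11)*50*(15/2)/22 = 268125/2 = 134062.50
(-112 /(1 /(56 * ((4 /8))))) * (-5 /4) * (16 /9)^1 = 62720 /9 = 6968.89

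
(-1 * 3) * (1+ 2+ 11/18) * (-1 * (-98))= -3185/3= -1061.67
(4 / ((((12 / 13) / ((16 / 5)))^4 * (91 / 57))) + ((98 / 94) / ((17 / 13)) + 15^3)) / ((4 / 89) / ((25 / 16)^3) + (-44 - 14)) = -392453503901275 / 6088753402263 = -64.46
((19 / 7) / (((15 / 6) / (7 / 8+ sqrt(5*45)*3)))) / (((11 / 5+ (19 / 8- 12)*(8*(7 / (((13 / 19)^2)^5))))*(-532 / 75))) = 0.00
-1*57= -57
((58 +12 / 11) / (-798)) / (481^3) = -25 / 37571406873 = -0.00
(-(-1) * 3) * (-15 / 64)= -45 / 64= -0.70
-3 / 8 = -0.38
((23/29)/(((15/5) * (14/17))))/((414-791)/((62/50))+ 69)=-0.00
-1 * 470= -470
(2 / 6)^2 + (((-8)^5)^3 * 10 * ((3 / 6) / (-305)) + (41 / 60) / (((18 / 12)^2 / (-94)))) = 576792985034.38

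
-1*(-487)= 487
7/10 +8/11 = 157/110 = 1.43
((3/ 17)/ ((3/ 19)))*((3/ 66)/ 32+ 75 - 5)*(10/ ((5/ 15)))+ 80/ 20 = 2351.11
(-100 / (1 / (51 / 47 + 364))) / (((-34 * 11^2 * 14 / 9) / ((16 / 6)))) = 10295400 / 676753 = 15.21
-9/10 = -0.90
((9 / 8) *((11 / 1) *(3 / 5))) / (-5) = -297 / 200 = -1.48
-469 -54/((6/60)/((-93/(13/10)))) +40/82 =20340483/533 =38162.26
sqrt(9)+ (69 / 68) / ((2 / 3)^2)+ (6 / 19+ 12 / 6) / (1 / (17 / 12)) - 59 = -781963 / 15504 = -50.44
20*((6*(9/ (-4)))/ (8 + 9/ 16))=-4320/ 137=-31.53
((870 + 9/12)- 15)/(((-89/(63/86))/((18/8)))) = -1940841/122464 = -15.85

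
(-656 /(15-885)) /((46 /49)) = 8036 /10005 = 0.80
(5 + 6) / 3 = 11 / 3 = 3.67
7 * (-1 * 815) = -5705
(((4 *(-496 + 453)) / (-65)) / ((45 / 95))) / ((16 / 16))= 3268 / 585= 5.59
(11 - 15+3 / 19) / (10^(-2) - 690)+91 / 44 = 119620471 / 57683164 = 2.07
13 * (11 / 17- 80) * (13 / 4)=-227981 / 68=-3352.66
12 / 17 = 0.71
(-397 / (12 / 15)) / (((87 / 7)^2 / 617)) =-60012505 / 30276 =-1982.18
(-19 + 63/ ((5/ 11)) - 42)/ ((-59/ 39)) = -15132/ 295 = -51.29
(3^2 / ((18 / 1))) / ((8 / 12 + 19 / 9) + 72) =9 / 1346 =0.01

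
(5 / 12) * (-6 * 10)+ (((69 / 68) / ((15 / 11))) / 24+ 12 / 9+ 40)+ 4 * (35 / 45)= 19.48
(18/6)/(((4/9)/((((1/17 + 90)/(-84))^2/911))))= 7031883/825642944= 0.01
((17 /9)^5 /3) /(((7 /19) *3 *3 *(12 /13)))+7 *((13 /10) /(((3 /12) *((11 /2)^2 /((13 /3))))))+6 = 13.83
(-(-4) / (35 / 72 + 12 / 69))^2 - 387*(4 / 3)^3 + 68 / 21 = -22011057308 / 25087629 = -877.37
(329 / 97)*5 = 1645 / 97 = 16.96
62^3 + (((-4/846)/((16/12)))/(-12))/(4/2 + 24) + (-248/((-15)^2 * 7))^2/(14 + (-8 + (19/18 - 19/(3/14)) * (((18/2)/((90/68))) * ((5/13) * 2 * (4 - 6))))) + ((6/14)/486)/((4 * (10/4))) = 311918941862522683709/1308780091710000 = 238328.00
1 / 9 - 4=-35 / 9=-3.89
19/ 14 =1.36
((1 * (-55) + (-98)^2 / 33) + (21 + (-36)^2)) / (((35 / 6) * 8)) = 5125 / 154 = 33.28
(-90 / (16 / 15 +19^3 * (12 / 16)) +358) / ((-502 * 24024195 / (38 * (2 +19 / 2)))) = -24147746437 / 1861598089507455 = -0.00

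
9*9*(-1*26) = -2106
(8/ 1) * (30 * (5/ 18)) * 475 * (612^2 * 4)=47442240000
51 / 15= 17 / 5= 3.40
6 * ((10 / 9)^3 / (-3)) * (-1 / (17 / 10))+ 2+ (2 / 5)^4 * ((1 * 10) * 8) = 8770858 / 1549125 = 5.66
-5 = -5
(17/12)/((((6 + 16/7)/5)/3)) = 595/232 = 2.56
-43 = -43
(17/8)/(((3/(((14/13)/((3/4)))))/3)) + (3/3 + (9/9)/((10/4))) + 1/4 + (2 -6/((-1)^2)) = 0.70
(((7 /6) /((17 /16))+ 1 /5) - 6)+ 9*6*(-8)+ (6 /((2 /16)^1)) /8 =-109829 /255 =-430.70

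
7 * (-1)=-7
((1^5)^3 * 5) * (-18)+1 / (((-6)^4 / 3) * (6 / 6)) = -38879 / 432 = -90.00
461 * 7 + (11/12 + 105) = 39995/12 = 3332.92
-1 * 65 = -65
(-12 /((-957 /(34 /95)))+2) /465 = 60746 /14091825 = 0.00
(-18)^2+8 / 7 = 2276 / 7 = 325.14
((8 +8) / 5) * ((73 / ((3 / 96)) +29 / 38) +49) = 725272 / 95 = 7634.44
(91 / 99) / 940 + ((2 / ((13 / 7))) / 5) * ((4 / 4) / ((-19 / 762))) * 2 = -79416631 / 4597164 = -17.28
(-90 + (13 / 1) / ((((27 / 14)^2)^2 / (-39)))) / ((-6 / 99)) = 123395437 / 59049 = 2089.71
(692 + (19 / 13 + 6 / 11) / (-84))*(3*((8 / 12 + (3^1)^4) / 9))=18837.13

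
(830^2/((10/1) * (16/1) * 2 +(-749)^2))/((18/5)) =1722250/5051889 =0.34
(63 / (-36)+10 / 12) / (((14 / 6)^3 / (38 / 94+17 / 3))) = -0.44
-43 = -43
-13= -13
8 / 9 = 0.89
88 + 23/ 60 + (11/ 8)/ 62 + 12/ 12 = 665177/ 7440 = 89.41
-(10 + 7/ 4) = -47/ 4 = -11.75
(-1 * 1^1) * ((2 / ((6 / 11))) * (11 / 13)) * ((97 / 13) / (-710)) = 11737 / 359970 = 0.03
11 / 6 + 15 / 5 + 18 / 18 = 35 / 6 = 5.83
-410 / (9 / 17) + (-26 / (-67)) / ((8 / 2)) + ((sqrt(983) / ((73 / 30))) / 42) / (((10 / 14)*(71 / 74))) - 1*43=-985721 / 1206 + 74*sqrt(983) / 5183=-816.90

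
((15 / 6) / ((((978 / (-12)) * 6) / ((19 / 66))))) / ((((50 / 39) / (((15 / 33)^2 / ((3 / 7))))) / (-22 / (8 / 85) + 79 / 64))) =128646245 / 999719424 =0.13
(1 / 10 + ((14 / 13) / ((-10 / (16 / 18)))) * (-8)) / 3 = 1013 / 3510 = 0.29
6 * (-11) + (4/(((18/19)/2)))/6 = -1744/27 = -64.59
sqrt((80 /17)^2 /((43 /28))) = 160 *sqrt(301) /731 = 3.80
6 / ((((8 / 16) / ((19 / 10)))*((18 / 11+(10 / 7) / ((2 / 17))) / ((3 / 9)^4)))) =2926 / 143235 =0.02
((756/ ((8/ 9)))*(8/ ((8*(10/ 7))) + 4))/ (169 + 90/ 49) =3917403/ 167420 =23.40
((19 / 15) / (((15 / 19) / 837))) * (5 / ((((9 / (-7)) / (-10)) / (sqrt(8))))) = 147713.66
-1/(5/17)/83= -17/415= -0.04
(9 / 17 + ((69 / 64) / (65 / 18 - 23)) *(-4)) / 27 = 0.03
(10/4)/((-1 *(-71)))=5/142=0.04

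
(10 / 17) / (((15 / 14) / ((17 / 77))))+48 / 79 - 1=-0.27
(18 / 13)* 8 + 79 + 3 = 1210 / 13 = 93.08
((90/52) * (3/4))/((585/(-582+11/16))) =-27903/21632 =-1.29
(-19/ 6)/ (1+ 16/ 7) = -133/ 138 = -0.96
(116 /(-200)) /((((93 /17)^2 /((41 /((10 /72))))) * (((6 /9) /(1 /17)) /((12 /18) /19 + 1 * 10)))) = -5.07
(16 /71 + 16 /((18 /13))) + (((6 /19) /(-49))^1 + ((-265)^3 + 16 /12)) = -11071025601179 /594909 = -18609611.89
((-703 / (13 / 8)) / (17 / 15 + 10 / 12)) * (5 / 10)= -84360 / 767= -109.99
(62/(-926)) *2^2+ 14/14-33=-14940/463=-32.27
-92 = -92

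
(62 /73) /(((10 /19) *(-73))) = -589 /26645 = -0.02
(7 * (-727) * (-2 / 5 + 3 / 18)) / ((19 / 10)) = 35623 / 57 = 624.96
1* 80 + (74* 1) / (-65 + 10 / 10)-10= 2203 / 32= 68.84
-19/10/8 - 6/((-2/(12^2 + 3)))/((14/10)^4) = 449069/3920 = 114.56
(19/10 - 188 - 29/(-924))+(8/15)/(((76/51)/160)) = -11306543/87780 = -128.81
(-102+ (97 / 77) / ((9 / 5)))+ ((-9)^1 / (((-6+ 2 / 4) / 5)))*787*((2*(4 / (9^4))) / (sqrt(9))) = -98.68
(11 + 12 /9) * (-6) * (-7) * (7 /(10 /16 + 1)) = 2231.38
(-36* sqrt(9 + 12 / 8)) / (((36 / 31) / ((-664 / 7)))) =10292* sqrt(42) / 7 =9528.54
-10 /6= -5 /3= -1.67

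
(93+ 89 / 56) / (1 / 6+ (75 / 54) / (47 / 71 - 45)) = 37518651 / 53683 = 698.89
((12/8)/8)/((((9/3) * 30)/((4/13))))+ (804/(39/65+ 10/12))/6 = 6271243/67080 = 93.49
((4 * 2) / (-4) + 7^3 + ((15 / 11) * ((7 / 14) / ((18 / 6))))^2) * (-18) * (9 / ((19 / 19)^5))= -13370589 / 242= -55250.37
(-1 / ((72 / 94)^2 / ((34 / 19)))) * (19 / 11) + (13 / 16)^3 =-17269609 / 3649536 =-4.73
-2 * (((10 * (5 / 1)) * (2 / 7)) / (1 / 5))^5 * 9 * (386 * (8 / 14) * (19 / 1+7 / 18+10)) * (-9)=229718250000000000000 / 117649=1952572907547025.47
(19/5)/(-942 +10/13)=-13/3220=-0.00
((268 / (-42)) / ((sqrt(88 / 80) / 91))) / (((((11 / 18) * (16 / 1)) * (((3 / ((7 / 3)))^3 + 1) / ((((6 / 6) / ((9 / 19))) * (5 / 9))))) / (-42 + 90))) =-423605 * sqrt(110) / 4356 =-1019.93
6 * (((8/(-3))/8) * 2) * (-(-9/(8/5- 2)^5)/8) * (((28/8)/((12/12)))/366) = 65625/15616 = 4.20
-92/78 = -46/39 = -1.18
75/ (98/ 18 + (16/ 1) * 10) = 0.45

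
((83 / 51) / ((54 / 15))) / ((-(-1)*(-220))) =-83 / 40392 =-0.00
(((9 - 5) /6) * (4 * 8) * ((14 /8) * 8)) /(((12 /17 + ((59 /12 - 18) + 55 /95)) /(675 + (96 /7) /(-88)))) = -8593433088 /503041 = -17082.97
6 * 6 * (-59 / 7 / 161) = -2124 / 1127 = -1.88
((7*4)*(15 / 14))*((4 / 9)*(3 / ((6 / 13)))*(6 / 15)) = 104 / 3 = 34.67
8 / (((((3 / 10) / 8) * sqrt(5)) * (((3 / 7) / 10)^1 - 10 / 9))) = -26880 * sqrt(5) / 673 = -89.31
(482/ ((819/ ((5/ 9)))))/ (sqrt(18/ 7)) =1205 * sqrt(14)/ 22113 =0.20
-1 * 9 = -9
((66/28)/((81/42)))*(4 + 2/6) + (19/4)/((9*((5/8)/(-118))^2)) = 12702263/675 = 18818.17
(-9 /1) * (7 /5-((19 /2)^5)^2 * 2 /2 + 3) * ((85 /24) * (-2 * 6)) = -4690265683770981 /2048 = -2290168790903.80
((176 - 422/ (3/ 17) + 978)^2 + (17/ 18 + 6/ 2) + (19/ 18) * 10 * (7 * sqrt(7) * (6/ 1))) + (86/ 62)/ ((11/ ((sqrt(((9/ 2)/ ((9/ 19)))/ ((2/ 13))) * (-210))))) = 1531962.58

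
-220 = -220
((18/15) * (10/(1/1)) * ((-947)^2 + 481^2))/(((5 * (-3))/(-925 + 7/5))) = 4167911248/5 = 833582249.60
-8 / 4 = -2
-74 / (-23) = 74 / 23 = 3.22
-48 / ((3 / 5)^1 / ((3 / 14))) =-120 / 7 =-17.14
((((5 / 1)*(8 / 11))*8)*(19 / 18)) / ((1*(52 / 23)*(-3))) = -17480 / 3861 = -4.53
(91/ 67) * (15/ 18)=1.13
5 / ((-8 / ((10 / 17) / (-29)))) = 25 / 1972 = 0.01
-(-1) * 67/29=67/29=2.31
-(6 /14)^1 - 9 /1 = -66 /7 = -9.43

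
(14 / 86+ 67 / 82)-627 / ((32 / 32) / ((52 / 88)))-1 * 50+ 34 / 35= -25826548 / 61705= -418.55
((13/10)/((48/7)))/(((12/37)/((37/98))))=17797/80640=0.22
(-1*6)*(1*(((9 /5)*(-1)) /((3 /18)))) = 324 /5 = 64.80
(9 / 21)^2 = 9 / 49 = 0.18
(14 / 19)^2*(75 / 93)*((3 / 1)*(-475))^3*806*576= -588205800000000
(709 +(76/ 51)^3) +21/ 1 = 97274206/ 132651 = 733.31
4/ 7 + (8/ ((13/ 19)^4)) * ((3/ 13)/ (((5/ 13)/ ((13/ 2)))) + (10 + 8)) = 799699592/ 999635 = 799.99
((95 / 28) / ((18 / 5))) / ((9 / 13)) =6175 / 4536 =1.36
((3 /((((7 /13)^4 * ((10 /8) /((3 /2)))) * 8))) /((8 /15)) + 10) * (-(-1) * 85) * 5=654273475 /76832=8515.64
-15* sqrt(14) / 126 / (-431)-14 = -14+5* sqrt(14) / 18102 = -14.00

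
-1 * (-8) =8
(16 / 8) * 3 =6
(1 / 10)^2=1 / 100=0.01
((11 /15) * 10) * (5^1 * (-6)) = -220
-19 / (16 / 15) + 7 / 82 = -11629 / 656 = -17.73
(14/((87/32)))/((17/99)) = 14784/493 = 29.99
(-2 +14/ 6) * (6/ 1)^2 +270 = 282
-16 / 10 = -8 / 5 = -1.60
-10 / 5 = -2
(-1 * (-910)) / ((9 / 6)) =1820 / 3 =606.67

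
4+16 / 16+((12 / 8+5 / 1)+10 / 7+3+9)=349 / 14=24.93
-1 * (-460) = 460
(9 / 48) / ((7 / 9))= 27 / 112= 0.24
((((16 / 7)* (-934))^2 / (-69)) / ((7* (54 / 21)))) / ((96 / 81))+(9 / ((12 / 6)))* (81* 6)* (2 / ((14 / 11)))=383753 / 1127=340.51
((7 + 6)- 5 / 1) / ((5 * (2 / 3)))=12 / 5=2.40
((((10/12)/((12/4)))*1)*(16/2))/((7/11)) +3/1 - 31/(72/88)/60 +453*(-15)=-25662947/3780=-6789.14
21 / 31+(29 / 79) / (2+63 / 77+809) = 14824759 / 21869570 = 0.68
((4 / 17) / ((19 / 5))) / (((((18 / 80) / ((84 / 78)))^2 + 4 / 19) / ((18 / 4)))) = 28224000 / 25746347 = 1.10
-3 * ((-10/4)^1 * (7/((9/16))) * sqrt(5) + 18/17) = -54/17 + 280 * sqrt(5)/3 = 205.52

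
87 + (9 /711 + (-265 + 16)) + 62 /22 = -138318 /869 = -159.17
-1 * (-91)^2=-8281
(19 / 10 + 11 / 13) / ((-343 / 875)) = -1275 / 182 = -7.01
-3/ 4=-0.75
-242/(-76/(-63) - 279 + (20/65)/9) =198198/227485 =0.87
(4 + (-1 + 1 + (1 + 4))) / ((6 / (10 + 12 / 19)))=303 / 19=15.95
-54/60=-9/10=-0.90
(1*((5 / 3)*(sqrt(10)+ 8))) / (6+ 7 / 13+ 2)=65*sqrt(10) / 333+ 520 / 333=2.18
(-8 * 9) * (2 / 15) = -48 / 5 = -9.60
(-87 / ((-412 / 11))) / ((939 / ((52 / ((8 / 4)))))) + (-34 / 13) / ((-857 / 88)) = 239119903 / 718349398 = 0.33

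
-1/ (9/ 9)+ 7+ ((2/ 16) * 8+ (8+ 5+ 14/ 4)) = 47/ 2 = 23.50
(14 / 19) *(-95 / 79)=-70 / 79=-0.89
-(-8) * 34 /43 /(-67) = -272 /2881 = -0.09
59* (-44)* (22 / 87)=-57112 / 87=-656.46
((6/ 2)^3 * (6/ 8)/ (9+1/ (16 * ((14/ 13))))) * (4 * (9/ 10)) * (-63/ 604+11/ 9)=13782636/ 1531895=9.00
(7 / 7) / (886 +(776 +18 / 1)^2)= 1 / 631322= 0.00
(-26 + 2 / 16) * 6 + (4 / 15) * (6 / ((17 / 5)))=-10525 / 68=-154.78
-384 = -384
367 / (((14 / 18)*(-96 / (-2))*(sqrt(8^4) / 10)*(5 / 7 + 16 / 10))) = 9175 / 13824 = 0.66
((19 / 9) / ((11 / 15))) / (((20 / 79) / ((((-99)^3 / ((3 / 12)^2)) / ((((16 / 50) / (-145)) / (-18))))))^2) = 720171693936247588509375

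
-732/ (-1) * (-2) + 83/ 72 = -105325/ 72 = -1462.85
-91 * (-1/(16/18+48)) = 819/440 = 1.86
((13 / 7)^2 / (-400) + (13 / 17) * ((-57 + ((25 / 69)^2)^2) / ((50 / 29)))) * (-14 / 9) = 190948149675881 / 4855297318200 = 39.33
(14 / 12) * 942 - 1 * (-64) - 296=867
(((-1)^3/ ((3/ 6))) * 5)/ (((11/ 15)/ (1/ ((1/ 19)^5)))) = -371414850/ 11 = -33764986.36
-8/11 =-0.73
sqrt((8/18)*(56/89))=4*sqrt(1246)/267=0.53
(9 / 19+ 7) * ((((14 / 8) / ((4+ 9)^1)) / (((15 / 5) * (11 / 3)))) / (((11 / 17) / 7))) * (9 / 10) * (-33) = -1596861 / 54340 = -29.39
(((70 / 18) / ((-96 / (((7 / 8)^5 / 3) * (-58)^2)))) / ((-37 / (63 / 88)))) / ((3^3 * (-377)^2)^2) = 4117715 / 134512845824829947904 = 0.00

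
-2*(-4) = 8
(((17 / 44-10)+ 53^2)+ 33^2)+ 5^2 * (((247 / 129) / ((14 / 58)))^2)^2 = 3009581857659106109 / 29255240840364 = 102873.26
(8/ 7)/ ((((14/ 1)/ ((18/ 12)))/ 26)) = 156/ 49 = 3.18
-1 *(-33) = 33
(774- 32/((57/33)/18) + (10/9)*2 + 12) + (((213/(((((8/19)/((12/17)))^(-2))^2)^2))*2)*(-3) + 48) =5970955691052998/12381017456889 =482.27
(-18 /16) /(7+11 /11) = -9 /64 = -0.14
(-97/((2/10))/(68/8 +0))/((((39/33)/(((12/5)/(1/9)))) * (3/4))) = -307296/221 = -1390.48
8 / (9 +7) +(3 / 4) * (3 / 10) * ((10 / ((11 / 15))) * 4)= 281 / 22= 12.77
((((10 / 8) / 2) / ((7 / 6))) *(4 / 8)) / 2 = 15 / 112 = 0.13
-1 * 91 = -91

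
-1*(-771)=771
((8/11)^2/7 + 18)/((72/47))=359785/30492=11.80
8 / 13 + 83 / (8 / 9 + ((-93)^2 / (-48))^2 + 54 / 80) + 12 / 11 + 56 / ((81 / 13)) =3564858461116 / 333273222711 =10.70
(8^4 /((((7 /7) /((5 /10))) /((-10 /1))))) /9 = -20480 /9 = -2275.56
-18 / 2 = -9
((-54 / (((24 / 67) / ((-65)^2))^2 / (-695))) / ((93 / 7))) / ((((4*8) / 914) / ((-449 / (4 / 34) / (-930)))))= 271973966236736798125 / 5904384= 46063055220787.94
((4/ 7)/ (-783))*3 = -4/ 1827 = -0.00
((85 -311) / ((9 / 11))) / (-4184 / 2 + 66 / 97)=120571 / 912861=0.13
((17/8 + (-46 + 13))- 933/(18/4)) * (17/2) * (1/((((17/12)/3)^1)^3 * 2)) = -2778462/289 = -9614.06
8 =8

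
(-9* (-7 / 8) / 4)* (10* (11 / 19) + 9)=17703 / 608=29.12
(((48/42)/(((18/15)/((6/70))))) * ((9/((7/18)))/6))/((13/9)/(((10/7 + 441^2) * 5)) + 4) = 6616292220/84051447193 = 0.08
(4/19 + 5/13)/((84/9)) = 63/988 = 0.06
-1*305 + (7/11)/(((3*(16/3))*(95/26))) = -2549709/8360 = -304.99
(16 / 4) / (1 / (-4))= -16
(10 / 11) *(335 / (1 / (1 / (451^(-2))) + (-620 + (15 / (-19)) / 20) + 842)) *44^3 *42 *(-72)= -353440393.95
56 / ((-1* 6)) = -28 / 3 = -9.33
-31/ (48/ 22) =-341/ 24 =-14.21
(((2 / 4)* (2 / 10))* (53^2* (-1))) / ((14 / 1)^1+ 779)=-2809 / 7930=-0.35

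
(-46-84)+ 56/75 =-9694/75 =-129.25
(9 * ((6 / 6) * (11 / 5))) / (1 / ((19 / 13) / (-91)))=-1881 / 5915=-0.32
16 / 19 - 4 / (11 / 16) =-4.98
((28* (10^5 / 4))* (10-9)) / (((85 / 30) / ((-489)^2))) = 1004308200000 / 17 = 59076952941.18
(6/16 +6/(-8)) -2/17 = -67/136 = -0.49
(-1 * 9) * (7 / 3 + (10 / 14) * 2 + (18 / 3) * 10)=-4017 / 7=-573.86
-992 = -992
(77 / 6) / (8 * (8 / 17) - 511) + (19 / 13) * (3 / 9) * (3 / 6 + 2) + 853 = 287262425 / 336297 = 854.19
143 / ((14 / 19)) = 2717 / 14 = 194.07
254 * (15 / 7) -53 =3439 / 7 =491.29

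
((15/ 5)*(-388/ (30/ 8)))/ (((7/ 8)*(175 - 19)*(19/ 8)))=-0.96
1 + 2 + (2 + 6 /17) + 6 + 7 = 312 /17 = 18.35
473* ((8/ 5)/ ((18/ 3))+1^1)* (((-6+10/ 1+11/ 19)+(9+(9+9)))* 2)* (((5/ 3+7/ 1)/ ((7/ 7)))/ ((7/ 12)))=3935360/ 7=562194.29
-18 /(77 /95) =-1710 /77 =-22.21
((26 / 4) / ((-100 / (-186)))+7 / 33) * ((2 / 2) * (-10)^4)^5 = 40597000000000000000000 / 33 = 1230212121212121212121.21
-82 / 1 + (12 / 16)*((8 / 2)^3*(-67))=-3298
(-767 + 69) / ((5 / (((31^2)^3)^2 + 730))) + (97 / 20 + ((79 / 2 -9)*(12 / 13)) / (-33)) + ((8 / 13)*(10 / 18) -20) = -566062366327706726783077 / 5148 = -109957724616881648559.26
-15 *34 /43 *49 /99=-8330 /1419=-5.87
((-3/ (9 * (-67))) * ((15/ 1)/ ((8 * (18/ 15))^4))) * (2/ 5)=0.00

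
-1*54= -54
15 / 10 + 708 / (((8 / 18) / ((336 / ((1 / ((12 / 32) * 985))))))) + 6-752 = 395412971 / 2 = 197706485.50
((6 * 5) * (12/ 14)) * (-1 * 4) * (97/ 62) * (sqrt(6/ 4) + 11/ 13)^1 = -17460 * sqrt(6)/ 217 -384120/ 2821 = -333.25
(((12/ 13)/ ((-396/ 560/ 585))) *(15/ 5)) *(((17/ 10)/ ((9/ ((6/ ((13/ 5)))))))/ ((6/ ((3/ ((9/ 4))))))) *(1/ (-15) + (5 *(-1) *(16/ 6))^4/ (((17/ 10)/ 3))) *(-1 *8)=1146878629120/ 11583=99013953.99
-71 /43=-1.65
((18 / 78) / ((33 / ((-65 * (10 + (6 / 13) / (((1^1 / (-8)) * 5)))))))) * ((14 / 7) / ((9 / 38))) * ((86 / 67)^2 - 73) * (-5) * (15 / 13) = -14633.83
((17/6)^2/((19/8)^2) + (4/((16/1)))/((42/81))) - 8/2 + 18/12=-108193/181944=-0.59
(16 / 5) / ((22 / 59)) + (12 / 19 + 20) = 30528 / 1045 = 29.21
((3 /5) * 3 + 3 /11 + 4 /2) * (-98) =-21952 /55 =-399.13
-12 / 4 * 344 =-1032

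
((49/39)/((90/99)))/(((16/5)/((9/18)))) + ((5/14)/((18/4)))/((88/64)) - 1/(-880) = 792221/2882880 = 0.27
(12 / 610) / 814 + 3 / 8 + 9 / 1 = 9310149 / 993080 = 9.38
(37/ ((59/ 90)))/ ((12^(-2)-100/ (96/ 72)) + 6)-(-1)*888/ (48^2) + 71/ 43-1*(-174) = 84794867495/ 483937824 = 175.22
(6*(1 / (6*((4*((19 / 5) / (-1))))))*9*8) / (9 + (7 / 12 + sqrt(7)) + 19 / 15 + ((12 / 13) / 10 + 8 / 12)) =-25426440 / 59078011 + 2190240*sqrt(7) / 59078011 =-0.33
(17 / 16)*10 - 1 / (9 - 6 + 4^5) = 87287 / 8216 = 10.62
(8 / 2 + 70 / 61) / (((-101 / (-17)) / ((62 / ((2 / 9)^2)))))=6701859 / 6161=1087.79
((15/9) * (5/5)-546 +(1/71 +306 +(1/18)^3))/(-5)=98681257/2070360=47.66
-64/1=-64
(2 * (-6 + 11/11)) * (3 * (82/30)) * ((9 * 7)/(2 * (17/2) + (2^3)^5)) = -5166/32785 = -0.16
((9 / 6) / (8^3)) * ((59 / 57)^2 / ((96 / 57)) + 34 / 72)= 6065 / 1867776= 0.00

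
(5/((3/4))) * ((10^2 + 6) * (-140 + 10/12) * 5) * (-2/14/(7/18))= 180632.65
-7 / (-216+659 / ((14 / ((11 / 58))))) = 5684 / 168143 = 0.03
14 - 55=-41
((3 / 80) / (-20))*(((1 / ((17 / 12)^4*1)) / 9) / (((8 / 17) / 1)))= -27 / 245650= -0.00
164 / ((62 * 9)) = 82 / 279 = 0.29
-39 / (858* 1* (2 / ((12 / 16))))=-3 / 176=-0.02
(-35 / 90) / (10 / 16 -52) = 28 / 3699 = 0.01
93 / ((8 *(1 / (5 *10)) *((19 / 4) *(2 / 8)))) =9300 / 19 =489.47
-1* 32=-32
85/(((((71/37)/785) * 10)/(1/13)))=493765/1846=267.48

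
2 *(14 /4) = 7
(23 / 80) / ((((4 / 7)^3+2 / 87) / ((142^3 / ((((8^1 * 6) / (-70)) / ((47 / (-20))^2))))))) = -1266160485860333 / 40025600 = -31633766.54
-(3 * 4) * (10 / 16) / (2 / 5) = -75 / 4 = -18.75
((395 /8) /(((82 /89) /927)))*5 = 162943425 /656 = 248389.37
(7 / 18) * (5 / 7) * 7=35 / 18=1.94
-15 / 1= -15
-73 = -73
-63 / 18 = -7 / 2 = -3.50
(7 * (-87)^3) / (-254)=4609521 / 254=18147.72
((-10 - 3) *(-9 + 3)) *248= 19344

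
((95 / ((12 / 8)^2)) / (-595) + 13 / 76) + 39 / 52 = 34597 / 40698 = 0.85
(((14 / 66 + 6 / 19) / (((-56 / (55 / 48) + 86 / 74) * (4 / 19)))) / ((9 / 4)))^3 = -229614424152875 / 18014748981086130993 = -0.00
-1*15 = -15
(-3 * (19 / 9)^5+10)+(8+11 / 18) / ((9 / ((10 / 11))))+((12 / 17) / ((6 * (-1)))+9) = -390328315 / 3680721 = -106.05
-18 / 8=-9 / 4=-2.25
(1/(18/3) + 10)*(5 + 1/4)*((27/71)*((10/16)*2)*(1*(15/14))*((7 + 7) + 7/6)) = 3746925/9088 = 412.29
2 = 2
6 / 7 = 0.86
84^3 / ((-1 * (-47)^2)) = -592704 / 2209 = -268.31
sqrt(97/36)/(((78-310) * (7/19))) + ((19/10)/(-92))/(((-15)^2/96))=-19 * sqrt(97)/9744-76/8625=-0.03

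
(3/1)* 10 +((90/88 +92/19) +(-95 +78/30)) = -236317/4180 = -56.54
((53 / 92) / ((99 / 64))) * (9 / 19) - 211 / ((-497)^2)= 208449355 / 1187372263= 0.18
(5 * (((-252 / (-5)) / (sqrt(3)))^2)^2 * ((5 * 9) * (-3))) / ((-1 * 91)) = 1728324864 / 325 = 5317922.66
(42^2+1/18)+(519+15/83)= 3411155/1494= 2283.24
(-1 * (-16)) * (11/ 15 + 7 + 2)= 2336/ 15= 155.73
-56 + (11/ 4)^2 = -775/ 16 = -48.44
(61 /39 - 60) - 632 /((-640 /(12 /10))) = -446557 /7800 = -57.25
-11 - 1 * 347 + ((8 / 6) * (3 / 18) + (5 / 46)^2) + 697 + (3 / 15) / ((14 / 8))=226189231 / 666540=339.35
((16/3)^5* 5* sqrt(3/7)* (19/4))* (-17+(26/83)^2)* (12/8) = -1449854894080* sqrt(21)/3906063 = -1700963.30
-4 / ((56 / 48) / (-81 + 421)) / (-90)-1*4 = 188 / 21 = 8.95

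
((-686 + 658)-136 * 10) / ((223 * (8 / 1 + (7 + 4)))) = -0.33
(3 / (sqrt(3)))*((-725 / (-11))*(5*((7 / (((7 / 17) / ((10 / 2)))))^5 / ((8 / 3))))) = 48252952734375*sqrt(3) / 88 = 949733701717.69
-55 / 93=-0.59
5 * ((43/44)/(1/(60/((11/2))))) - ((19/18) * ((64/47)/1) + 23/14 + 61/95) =3375314923/68073390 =49.58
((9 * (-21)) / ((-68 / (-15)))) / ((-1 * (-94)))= -2835 / 6392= -0.44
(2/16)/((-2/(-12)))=3/4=0.75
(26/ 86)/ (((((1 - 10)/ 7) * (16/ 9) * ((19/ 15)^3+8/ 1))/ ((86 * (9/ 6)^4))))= -3553875/ 619136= -5.74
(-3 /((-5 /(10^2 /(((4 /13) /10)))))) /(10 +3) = 150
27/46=0.59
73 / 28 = 2.61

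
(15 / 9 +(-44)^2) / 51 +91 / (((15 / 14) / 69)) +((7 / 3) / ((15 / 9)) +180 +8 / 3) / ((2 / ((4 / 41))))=185284733 / 31365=5907.37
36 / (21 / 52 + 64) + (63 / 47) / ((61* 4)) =21679083 / 38406332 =0.56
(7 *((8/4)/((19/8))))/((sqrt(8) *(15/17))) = 476 *sqrt(2)/285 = 2.36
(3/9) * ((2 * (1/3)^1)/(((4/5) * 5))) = 0.06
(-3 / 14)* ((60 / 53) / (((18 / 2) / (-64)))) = 640 / 371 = 1.73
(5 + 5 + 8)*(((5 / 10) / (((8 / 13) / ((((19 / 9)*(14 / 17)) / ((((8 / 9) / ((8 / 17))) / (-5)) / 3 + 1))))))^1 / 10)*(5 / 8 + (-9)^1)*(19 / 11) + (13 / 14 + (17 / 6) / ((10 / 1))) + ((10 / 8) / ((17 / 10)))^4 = -29560699870883 / 728516933760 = -40.58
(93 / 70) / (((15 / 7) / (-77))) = -2387 / 50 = -47.74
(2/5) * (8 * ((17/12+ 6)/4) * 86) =7654/15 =510.27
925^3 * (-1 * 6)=-4748718750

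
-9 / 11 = -0.82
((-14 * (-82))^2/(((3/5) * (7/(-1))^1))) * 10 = -9413600/3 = -3137866.67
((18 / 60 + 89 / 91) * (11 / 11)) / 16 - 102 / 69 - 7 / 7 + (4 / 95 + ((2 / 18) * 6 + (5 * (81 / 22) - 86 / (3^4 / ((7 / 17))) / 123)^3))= 51297448616017895381661530615 / 8229397080470825787431904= 6233.44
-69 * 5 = -345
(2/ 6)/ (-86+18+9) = -1/ 177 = -0.01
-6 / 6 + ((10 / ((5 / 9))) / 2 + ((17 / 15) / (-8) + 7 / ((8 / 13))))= 19.23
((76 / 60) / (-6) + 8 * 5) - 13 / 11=38221 / 990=38.61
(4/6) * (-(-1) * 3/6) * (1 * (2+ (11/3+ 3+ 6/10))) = 139/45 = 3.09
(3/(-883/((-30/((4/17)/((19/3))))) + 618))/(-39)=-1615/12997868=-0.00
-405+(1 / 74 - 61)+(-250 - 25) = -54833 / 74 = -740.99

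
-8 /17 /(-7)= 0.07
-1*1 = -1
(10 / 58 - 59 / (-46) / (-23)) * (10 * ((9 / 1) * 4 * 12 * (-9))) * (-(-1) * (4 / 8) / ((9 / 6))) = -23191920 / 15341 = -1511.76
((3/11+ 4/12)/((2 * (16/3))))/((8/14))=35/352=0.10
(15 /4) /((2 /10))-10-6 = 11 /4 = 2.75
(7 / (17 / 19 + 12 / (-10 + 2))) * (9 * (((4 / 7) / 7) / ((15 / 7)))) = -456 / 115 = -3.97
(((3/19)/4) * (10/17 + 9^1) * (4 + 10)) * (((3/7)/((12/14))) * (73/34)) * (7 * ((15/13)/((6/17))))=8745765/67184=130.18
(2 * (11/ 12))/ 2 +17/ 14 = 179/ 84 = 2.13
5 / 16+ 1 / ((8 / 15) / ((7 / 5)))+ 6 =143 / 16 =8.94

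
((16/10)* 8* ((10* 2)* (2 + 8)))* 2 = 5120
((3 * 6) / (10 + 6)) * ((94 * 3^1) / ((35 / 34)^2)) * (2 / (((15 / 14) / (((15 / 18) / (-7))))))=-81498 / 1225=-66.53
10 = 10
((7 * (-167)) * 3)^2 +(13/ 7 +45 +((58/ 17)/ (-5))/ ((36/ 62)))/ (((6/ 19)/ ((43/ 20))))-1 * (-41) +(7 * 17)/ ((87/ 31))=229205047917311/ 18635400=12299443.42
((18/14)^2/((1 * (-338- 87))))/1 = -81/20825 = -0.00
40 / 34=20 / 17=1.18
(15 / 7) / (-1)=-15 / 7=-2.14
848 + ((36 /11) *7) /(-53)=494132 /583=847.57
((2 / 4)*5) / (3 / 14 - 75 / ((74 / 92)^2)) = -47915 / 2217693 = -0.02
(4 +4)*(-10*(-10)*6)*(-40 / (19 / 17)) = -3264000 / 19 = -171789.47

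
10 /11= 0.91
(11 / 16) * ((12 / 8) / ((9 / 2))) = 0.23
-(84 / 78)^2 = -196 / 169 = -1.16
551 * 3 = 1653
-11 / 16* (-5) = 55 / 16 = 3.44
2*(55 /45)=22 /9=2.44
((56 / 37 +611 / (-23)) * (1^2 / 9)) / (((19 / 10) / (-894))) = 63530620 / 48507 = 1309.72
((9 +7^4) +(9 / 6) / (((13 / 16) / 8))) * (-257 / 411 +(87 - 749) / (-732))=220543673 / 325923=676.67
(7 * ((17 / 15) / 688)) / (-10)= -0.00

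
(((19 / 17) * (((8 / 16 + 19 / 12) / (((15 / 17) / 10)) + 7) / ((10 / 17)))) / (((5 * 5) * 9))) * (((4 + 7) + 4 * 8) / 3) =450167 / 121500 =3.71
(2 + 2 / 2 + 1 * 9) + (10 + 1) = 23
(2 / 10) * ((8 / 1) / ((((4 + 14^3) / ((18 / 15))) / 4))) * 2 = 32 / 5725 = 0.01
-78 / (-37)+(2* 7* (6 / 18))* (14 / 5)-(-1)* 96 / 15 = 11974 / 555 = 21.57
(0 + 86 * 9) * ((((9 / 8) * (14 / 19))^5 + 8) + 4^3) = 71033952019005 / 1267762688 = 56030.95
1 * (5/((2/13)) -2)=61/2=30.50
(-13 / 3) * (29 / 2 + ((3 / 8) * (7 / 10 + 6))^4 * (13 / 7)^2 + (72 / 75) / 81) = -107046071440919 / 162570240000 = -658.46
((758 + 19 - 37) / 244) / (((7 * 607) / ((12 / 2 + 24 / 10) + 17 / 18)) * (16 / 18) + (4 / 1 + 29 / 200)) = 31117000 / 4189552529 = 0.01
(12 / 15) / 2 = 2 / 5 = 0.40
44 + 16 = 60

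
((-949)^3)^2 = 730461405459781801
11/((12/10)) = 55/6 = 9.17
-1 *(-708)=708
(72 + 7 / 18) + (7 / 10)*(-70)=421 / 18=23.39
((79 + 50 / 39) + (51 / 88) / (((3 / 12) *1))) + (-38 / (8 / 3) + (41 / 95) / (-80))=222831511 / 3260400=68.34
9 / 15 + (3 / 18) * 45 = 81 / 10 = 8.10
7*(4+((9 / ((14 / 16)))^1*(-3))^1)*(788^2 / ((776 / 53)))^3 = -13087985405039209992032 / 912673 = -14340278944418439.02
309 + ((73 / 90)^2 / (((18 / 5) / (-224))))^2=26369602669 / 13286025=1984.76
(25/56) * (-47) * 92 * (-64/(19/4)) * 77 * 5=190256000/19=10013473.68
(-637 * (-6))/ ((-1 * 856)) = -1911/ 428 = -4.46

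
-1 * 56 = -56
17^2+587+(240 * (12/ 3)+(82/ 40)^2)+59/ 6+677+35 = 2562.04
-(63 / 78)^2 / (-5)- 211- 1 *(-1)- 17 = -766819 / 3380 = -226.87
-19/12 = -1.58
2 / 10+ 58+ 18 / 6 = 306 / 5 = 61.20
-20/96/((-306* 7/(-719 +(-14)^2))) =-0.05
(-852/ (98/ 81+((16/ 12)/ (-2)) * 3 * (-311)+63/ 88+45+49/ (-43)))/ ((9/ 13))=-377204256/ 204679157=-1.84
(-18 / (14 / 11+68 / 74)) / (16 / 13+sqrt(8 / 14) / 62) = -7695688 / 1153133+57629 * sqrt(7) / 2306266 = -6.61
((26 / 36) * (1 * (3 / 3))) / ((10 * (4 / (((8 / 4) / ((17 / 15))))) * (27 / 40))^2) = 650 / 210681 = 0.00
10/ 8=1.25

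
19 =19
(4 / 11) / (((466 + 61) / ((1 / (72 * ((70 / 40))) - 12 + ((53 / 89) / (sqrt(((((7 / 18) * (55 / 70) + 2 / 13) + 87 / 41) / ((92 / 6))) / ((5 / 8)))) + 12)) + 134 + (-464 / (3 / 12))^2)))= 212 * sqrt(9108007935) / 25554677423 + 868107242 / 365211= 2377.00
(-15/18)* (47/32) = -235/192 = -1.22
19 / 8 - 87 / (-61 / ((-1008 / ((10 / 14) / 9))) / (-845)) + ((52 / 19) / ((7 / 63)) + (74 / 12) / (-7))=2980373290877 / 194712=15306572.22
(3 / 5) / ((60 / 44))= 11 / 25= 0.44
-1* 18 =-18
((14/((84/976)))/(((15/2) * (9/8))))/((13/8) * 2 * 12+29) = 1952/6885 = 0.28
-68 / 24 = -17 / 6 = -2.83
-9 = -9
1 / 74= 0.01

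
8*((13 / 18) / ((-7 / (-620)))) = 32240 / 63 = 511.75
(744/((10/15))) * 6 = 6696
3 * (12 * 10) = 360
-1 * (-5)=5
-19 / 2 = -9.50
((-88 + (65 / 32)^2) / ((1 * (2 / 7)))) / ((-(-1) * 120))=-200403 / 81920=-2.45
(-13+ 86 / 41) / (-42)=149 / 574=0.26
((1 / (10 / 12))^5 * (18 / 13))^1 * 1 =139968 / 40625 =3.45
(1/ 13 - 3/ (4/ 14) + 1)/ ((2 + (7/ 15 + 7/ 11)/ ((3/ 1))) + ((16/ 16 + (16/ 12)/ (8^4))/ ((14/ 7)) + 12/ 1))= -17740800/ 27991639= -0.63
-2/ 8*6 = -3/ 2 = -1.50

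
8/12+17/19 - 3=-82/57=-1.44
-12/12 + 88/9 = 79/9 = 8.78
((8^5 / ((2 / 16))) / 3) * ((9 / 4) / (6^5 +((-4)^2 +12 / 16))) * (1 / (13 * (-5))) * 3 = -2359296 / 2026115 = -1.16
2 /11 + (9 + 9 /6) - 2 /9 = 10.46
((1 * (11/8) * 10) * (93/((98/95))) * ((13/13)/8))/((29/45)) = 21866625/90944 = 240.44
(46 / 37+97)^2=13213225 / 1369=9651.73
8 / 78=4 / 39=0.10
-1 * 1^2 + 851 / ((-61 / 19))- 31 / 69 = -266.51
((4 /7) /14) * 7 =2 /7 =0.29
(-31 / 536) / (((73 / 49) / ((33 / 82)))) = -50127 / 3208496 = -0.02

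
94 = 94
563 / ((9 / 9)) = 563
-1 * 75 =-75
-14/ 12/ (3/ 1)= -7/ 18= -0.39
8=8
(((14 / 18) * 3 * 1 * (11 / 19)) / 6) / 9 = 77 / 3078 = 0.03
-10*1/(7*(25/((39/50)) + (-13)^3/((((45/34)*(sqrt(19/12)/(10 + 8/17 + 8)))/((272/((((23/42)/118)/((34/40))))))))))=765603515625/24638890916322190752078022811 + 548662585948152000*sqrt(57)/3519841559474598678868288973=0.00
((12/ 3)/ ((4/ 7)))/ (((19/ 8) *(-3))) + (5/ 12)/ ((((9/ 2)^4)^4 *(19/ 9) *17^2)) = -3332142081819717496/ 3391644618995152977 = -0.98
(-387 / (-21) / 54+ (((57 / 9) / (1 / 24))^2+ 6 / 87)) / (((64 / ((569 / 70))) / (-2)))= -9607396007 / 1636992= -5868.93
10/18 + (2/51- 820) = -125369/153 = -819.41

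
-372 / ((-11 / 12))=4464 / 11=405.82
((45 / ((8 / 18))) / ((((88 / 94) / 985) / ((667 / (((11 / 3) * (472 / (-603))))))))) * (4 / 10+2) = -13573903670055 / 228448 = -59417914.23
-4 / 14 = -2 / 7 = -0.29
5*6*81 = 2430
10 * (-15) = -150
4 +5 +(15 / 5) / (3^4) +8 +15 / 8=4085 / 216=18.91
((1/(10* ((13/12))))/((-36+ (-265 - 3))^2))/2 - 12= -72084477/6007040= -12.00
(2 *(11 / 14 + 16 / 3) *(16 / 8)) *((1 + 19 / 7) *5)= 66820 / 147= 454.56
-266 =-266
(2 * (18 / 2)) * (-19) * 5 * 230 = -393300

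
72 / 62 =1.16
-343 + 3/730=-250387/730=-343.00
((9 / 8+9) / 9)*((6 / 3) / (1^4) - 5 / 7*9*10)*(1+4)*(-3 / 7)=14715 / 98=150.15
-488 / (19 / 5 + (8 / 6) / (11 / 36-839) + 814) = -1207720 / 2023917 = -0.60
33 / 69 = 11 / 23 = 0.48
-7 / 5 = -1.40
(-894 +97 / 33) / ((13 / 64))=-1881920 / 429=-4386.76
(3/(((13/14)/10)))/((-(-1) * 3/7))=980/13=75.38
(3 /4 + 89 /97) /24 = 647 /9312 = 0.07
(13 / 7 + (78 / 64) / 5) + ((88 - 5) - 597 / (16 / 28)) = -1074807 / 1120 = -959.65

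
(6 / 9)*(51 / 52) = 17 / 26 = 0.65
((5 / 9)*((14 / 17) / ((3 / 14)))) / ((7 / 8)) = 1120 / 459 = 2.44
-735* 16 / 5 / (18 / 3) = -392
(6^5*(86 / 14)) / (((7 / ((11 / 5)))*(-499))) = -3678048 / 122255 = -30.09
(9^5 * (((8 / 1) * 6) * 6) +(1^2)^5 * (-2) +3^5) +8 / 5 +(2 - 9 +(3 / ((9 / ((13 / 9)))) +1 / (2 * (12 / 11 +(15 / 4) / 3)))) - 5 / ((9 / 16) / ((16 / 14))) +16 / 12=1655312052281 / 97335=17006339.47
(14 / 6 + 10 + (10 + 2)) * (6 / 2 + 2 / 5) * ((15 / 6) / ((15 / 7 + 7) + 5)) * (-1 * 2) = -8687 / 297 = -29.25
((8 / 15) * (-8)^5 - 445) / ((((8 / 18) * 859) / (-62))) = 2910.38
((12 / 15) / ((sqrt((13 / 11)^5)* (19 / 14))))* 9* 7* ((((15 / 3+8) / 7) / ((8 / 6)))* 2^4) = 731808* sqrt(143) / 16055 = 545.07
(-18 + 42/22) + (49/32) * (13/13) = -5125/352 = -14.56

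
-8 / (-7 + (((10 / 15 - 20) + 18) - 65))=6 / 55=0.11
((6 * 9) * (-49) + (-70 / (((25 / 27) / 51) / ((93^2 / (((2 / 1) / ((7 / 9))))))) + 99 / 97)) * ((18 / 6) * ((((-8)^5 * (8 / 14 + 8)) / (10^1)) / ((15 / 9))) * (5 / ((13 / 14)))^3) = 21817926621037854720 / 213109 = 102379189152207.81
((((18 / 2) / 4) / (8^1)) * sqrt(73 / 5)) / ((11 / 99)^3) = 6561 * sqrt(365) / 160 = 783.42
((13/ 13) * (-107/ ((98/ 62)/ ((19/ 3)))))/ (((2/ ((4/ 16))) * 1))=-63023/ 1176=-53.59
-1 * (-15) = 15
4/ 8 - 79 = -157/ 2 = -78.50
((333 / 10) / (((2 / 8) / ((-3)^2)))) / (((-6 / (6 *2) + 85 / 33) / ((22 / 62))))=204.93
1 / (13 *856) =1 / 11128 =0.00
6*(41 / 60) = 41 / 10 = 4.10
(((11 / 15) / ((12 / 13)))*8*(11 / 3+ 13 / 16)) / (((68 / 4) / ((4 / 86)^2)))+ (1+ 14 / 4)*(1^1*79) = 7016575 / 19737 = 355.50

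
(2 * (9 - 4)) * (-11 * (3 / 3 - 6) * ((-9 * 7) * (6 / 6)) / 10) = -3465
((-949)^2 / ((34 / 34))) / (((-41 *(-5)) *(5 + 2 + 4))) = 900601 / 2255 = 399.38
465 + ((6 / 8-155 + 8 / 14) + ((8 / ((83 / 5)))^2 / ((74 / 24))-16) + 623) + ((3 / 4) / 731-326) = 772657008602 / 1304287481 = 592.40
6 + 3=9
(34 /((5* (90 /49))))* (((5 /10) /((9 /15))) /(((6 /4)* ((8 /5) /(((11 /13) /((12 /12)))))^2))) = 503965 /876096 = 0.58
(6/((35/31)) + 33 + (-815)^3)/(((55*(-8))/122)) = 288942005956/1925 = 150099743.35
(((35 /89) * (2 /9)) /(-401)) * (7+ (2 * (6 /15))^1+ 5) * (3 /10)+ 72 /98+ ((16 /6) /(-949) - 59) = -1450524755213 /24893612835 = -58.27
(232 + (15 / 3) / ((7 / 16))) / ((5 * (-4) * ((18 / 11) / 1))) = -781 / 105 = -7.44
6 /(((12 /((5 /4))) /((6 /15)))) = 1 /4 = 0.25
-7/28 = -1/4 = -0.25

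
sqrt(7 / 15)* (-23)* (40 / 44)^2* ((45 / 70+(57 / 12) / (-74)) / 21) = -12535* sqrt(105) / 358974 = -0.36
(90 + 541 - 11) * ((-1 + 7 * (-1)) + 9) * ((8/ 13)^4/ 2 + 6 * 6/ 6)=107516680/ 28561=3764.46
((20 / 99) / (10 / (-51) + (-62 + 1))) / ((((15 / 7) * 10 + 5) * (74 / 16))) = -3808 / 140997417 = -0.00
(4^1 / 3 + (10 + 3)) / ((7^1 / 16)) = 688 / 21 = 32.76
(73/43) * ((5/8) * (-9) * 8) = -3285/43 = -76.40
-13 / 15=-0.87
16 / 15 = 1.07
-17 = -17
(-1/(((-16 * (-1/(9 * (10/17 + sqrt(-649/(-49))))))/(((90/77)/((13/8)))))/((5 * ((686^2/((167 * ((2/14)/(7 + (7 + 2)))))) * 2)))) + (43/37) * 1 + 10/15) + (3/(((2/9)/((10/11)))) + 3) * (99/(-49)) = -4356374400 * sqrt(649)/23881- 236952360427235/315444129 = -5398409.92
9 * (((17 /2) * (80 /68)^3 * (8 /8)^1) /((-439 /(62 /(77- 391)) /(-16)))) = -17856000 /19918747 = -0.90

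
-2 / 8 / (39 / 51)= -17 / 52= -0.33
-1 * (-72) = 72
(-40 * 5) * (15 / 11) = -3000 / 11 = -272.73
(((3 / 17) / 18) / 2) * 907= 907 / 204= 4.45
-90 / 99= -10 / 11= -0.91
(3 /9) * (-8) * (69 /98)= -92 /49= -1.88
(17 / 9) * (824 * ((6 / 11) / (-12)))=-7004 / 99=-70.75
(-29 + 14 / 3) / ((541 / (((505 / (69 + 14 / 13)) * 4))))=-1916980 / 1478553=-1.30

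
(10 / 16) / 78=5 / 624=0.01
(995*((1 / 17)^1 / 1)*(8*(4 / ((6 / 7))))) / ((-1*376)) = -13930 / 2397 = -5.81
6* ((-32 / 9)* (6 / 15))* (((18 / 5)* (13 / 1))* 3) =-29952 / 25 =-1198.08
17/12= 1.42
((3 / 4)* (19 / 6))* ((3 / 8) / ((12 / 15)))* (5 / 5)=285 / 256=1.11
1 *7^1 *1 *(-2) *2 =-28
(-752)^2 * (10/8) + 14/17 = 12016974/17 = 706880.82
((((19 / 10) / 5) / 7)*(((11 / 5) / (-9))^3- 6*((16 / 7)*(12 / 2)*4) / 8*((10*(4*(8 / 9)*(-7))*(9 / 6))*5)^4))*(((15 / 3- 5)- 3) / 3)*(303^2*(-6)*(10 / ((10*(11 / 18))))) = -17645152754073600515946178 / 721875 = -24443501650664727987.46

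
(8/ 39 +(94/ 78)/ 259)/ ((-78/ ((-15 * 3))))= 815/ 6734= 0.12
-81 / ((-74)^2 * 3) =-27 / 5476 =-0.00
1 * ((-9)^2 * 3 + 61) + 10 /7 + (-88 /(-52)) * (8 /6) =307.68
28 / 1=28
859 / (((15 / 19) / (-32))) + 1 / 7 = -3655889 / 105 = -34817.99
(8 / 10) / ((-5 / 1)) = -4 / 25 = -0.16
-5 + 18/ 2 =4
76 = 76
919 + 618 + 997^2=995546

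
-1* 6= -6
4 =4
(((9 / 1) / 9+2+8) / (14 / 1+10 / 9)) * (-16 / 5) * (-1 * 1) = 198 / 85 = 2.33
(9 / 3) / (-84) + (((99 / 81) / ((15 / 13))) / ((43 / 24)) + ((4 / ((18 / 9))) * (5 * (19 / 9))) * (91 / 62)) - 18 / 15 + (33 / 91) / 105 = 4637925269 / 152841780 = 30.34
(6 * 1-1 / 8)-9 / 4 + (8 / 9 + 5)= 685 / 72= 9.51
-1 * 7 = -7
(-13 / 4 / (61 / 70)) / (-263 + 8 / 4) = 455 / 31842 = 0.01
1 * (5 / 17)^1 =5 / 17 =0.29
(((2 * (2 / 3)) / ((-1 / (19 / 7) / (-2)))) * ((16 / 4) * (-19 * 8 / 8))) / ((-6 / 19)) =109744 / 63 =1741.97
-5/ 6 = -0.83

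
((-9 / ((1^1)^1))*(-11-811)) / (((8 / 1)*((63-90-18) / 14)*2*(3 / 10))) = -959 / 2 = -479.50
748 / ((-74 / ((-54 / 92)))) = 5049 / 851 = 5.93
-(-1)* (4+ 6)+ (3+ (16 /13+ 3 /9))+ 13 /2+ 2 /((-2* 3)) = 539 /26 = 20.73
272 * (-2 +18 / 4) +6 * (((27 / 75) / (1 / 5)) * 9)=3886 / 5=777.20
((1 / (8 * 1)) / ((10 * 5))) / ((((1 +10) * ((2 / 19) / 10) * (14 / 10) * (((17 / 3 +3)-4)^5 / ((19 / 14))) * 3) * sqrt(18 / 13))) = 9747 * sqrt(26) / 18552776704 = 0.00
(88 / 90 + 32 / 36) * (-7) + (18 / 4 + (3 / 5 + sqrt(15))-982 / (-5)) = 192.31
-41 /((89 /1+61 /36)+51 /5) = -7380 /18161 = -0.41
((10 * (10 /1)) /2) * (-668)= -33400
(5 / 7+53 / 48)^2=373321 / 112896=3.31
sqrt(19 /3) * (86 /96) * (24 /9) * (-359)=-15437 * sqrt(57) /54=-2158.27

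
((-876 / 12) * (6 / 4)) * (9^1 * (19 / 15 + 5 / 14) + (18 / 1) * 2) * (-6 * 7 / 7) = 2327751 / 70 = 33253.59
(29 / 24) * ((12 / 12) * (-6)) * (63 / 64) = -1827 / 256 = -7.14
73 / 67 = 1.09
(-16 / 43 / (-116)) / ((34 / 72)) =144 / 21199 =0.01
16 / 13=1.23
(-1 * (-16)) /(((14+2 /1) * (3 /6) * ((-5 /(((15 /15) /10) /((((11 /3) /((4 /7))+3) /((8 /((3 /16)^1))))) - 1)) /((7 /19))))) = 4326 /53675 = 0.08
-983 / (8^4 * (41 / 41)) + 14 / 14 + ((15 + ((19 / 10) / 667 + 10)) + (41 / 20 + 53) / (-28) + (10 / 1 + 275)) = 29527494617 / 95621120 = 308.80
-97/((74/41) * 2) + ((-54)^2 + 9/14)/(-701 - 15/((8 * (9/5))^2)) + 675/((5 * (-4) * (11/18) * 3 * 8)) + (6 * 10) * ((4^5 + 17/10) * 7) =23787841843950361/55222873552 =430760.67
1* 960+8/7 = 6728/7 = 961.14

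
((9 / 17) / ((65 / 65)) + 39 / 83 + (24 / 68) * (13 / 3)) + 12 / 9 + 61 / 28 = 715957 / 118524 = 6.04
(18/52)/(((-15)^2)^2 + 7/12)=54/7897591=0.00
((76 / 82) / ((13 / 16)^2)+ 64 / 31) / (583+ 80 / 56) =5215168 / 878742709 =0.01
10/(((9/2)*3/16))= 320/27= 11.85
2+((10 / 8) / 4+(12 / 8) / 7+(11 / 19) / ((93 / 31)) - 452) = -2868205 / 6384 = -449.28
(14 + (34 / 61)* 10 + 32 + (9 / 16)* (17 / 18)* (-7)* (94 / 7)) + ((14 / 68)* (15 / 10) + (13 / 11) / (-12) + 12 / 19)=25781047 / 10403184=2.48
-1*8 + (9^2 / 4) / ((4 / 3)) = 115 / 16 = 7.19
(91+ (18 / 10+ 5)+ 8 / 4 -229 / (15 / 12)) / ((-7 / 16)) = 6672 / 35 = 190.63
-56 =-56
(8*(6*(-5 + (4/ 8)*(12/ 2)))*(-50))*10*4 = 192000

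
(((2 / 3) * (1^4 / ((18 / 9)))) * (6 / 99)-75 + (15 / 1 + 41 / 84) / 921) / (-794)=21264599 / 225232392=0.09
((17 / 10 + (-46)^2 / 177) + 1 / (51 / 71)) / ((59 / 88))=6640524 / 295885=22.44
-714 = -714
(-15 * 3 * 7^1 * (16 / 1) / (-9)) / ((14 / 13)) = 520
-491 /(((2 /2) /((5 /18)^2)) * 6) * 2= -12275 /972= -12.63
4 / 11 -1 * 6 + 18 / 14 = -335 / 77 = -4.35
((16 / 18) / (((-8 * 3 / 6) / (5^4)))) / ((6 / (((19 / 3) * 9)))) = -11875 / 9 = -1319.44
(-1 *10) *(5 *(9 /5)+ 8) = -170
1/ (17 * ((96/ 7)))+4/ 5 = 0.80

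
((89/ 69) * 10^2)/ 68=2225/ 1173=1.90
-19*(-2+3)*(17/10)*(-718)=115957/5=23191.40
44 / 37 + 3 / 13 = 1.42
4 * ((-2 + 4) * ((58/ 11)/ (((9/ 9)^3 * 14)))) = 232/ 77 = 3.01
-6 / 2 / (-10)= 3 / 10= 0.30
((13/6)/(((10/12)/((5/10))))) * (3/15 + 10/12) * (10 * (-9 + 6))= -403/10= -40.30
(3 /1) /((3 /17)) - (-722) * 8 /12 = 1495 /3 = 498.33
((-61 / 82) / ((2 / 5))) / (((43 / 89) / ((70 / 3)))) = -950075 / 10578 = -89.82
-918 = -918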